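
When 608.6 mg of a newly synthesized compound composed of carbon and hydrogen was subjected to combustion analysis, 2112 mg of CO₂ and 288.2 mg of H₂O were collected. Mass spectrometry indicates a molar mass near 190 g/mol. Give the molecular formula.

C15H10

mol C = 2.112 g CO₂ ÷ 44.009 g/mol = 0.047990 mol
mol H = 2 × 0.2882 g H₂O ÷ 18.015 g/mol = 0.031996 mol
Divide by the smallest (0.031996 mol): C 1.500, H 1.000
Multiplying each by 2 gives whole numbers: C 3.00, H 2.00
Empirical formula: C3H2
Empirical-formula mass = 38.05 g/mol; 190 ÷ 38.05 ≈ 5, so the molecular formula is C15H10.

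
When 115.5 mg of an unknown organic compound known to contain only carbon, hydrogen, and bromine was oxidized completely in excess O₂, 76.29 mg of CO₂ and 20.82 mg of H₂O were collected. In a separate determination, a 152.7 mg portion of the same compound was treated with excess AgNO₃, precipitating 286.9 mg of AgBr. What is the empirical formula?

C3H4Br2

mol C = 0.07629 g CO₂ ÷ 44.009 g/mol = 0.0017335 mol
mol H = 2 × 0.02082 g H₂O ÷ 18.015 g/mol = 0.0023114 mol
From the AgBr data: mol Br per gram of compound = (0.2869 ÷ 187.772) ÷ 0.1527 = 0.010006 mol/g, so in the 0.1155 g combustion sample mol Br = 0.0011557 mol
Divide by the smallest (0.0011557 mol): C 1.500, H 2.000, Br 1.000
Multiplying each by 2 gives whole numbers: C 3.00, H 4.00, Br 2.00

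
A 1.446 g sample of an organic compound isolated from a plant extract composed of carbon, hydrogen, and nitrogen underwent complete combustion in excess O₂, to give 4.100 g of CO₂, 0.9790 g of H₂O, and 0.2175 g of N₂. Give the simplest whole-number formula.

C6H7N

mol C = 4.100 g CO₂ ÷ 44.009 g/mol = 0.093163 mol
mol H = 2 × 0.9790 g H₂O ÷ 18.015 g/mol = 0.10869 mol
mol N = 2 × 0.2175 g N₂ ÷ 28.014 g/mol = 0.015528 mol
Divide by the smallest (0.015528 mol): C 6.000, H 6.999, N 1.000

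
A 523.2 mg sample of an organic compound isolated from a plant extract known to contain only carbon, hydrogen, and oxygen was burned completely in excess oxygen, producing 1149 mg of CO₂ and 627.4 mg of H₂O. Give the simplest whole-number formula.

mol C = 1.149 g CO₂ ÷ 44.009 g/mol = 0.026108 mol
mol H = 2 × 0.6274 g H₂O ÷ 18.015 g/mol = 0.069653 mol
mass O = 0.5232 − (0.31359 + 0.070210) = 0.13940 g → mol O = 0.13940 ÷ 15.999 = 0.0087132 mol
Divide by the smallest (0.0087132 mol): C 2.996, H 7.994, O 1.000

C3H8O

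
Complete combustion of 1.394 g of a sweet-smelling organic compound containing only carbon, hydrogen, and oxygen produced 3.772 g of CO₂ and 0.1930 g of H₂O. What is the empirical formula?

C4HO

mol C = 3.772 g CO₂ ÷ 44.009 g/mol = 0.085710 mol
mol H = 2 × 0.1930 g H₂O ÷ 18.015 g/mol = 0.021427 mol
mass O = 1.394 − (1.0295 + 0.021598) = 0.34294 g → mol O = 0.34294 ÷ 15.999 = 0.021435 mol
Divide by the smallest (0.021427 mol): C 4.000, H 1.000, O 1.000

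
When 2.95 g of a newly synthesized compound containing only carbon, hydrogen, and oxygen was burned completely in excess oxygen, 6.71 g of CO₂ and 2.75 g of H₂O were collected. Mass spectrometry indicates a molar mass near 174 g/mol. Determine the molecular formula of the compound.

mol C = 6.71 g CO₂ ÷ 44.009 g/mol = 0.1525 mol
mol H = 2 × 2.75 g H₂O ÷ 18.015 g/mol = 0.3053 mol
mass O = 2.95 − (1.831 + 0.3077) = 0.8110 g → mol O = 0.8110 ÷ 15.999 = 0.05069 mol
Divide by the smallest (0.05069 mol): C 3.008, H 6.023, O 1.000
Empirical formula: C3H6O
Empirical-formula mass = 58.08 g/mol; 174 ÷ 58.08 ≈ 3, so the molecular formula is C9H18O3.

C9H18O3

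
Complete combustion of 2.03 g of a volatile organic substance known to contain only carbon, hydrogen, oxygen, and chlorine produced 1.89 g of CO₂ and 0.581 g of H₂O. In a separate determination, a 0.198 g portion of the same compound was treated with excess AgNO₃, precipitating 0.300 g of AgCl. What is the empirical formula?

mol C = 1.89 g CO₂ ÷ 44.009 g/mol = 0.04295 mol
mol H = 2 × 0.581 g H₂O ÷ 18.015 g/mol = 0.06450 mol
From the AgCl data: mol Cl per gram of compound = (0.300 ÷ 143.318) ÷ 0.198 = 0.01057 mol/g, so in the 2.03 g combustion sample mol Cl = 0.02146 mol
mass O = 2.03 − (0.5158 + 0.06502 + 0.7608) = 0.6884 g → mol O = 0.6884 ÷ 15.999 = 0.04303 mol
Divide by the smallest (0.02146 mol): C 2.001, H 3.006, Cl 1.000, O 2.005

C2H3ClO2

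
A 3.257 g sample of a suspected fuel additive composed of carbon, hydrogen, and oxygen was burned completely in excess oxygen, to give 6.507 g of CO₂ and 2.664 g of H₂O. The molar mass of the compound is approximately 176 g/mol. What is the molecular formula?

C8H16O4

mol C = 6.507 g CO₂ ÷ 44.009 g/mol = 0.14786 mol
mol H = 2 × 2.664 g H₂O ÷ 18.015 g/mol = 0.29575 mol
mass O = 3.257 − (1.7759 + 0.29812) = 1.1830 g → mol O = 1.1830 ÷ 15.999 = 0.073941 mol
Divide by the smallest (0.073941 mol): C 2.000, H 4.000, O 1.000
Empirical formula: C2H4O
Empirical-formula mass = 44.05 g/mol; 176 ÷ 44.05 ≈ 4, so the molecular formula is C8H16O4.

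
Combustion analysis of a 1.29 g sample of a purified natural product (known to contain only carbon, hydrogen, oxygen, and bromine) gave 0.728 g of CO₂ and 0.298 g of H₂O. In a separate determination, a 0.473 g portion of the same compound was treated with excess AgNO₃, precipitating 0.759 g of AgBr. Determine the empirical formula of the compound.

C3H6Br2O2

mol C = 0.728 g CO₂ ÷ 44.009 g/mol = 0.01654 mol
mol H = 2 × 0.298 g H₂O ÷ 18.015 g/mol = 0.03308 mol
From the AgBr data: mol Br per gram of compound = (0.759 ÷ 187.772) ÷ 0.473 = 0.008546 mol/g, so in the 1.29 g combustion sample mol Br = 0.01102 mol
mass O = 1.29 − (0.1987 + 0.03335 + 0.8809) = 0.1771 g → mol O = 0.1771 ÷ 15.999 = 0.01107 mol
Divide by the smallest (0.01102 mol): C 1.501, H 3.001, Br 1.000, O 1.004
Multiplying each by 2 gives whole numbers: C 3.00, H 6.00, Br 2.00, O 2.01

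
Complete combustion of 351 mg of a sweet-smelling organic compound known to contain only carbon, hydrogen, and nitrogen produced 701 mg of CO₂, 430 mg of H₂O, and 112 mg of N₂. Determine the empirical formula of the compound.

C2H6N

mol C = 0.701 g CO₂ ÷ 44.009 g/mol = 0.01593 mol
mol H = 2 × 0.430 g H₂O ÷ 18.015 g/mol = 0.04774 mol
mol N = 2 × 0.112 g N₂ ÷ 28.014 g/mol = 0.007996 mol
Divide by the smallest (0.007996 mol): C 1.992, H 5.970, N 1.000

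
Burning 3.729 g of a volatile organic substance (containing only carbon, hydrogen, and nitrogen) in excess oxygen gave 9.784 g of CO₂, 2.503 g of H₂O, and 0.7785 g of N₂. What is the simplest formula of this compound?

C4H5N

mol C = 9.784 g CO₂ ÷ 44.009 g/mol = 0.22232 mol
mol H = 2 × 2.503 g H₂O ÷ 18.015 g/mol = 0.27788 mol
mol N = 2 × 0.7785 g N₂ ÷ 28.014 g/mol = 0.055579 mol
Divide by the smallest (0.055579 mol): C 4.000, H 5.000, N 1.000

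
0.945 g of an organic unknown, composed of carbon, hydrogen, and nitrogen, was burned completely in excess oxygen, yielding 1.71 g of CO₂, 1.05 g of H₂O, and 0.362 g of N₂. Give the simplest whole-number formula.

mol C = 1.71 g CO₂ ÷ 44.009 g/mol = 0.03886 mol
mol H = 2 × 1.05 g H₂O ÷ 18.015 g/mol = 0.1166 mol
mol N = 2 × 0.362 g N₂ ÷ 28.014 g/mol = 0.02584 mol
Divide by the smallest (0.02584 mol): C 1.503, H 4.510, N 1.000
Multiplying each by 2 gives whole numbers: C 3.01, H 9.02, N 2.00

C3H9N2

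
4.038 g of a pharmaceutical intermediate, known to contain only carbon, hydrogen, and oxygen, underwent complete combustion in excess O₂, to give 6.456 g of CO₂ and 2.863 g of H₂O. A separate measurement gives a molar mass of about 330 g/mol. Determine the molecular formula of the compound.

C12H26O10

mol C = 6.456 g CO₂ ÷ 44.009 g/mol = 0.14670 mol
mol H = 2 × 2.863 g H₂O ÷ 18.015 g/mol = 0.31785 mol
mass O = 4.038 − (1.7620 + 0.32039) = 1.9556 g → mol O = 1.9556 ÷ 15.999 = 0.12223 mol
Divide by the smallest (0.12223 mol): C 1.200, H 2.600, O 1.000
Multiplying each by 5 gives whole numbers: C 6.00, H 13.00, O 5.00
Empirical formula: C6H13O5
Empirical-formula mass = 165.17 g/mol; 330 ÷ 165.17 ≈ 2, so the molecular formula is C12H26O10.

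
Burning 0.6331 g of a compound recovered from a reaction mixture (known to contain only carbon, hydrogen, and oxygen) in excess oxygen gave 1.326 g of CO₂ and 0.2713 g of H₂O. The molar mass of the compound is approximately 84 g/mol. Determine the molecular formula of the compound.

mol C = 1.326 g CO₂ ÷ 44.009 g/mol = 0.030130 mol
mol H = 2 × 0.2713 g H₂O ÷ 18.015 g/mol = 0.030119 mol
mass O = 0.6331 − (0.36189 + 0.030360) = 0.24085 g → mol O = 0.24085 ÷ 15.999 = 0.015054 mol
Divide by the smallest (0.015054 mol): C 2.002, H 2.001, O 1.000
Empirical formula: C2H2O
Empirical-formula mass = 42.04 g/mol; 84 ÷ 42.04 ≈ 2, so the molecular formula is C4H4O2.

C4H4O2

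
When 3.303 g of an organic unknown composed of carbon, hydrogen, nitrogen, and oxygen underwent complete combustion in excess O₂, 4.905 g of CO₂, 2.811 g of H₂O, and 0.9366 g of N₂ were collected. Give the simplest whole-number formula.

mol C = 4.905 g CO₂ ÷ 44.009 g/mol = 0.11145 mol
mol H = 2 × 2.811 g H₂O ÷ 18.015 g/mol = 0.31207 mol
mol N = 2 × 0.9366 g N₂ ÷ 28.014 g/mol = 0.066867 mol
mass O = 3.303 − (1.3387 + 0.31457 + 0.93660) = 0.71315 g → mol O = 0.71315 ÷ 15.999 = 0.044575 mol
Divide by the smallest (0.044575 mol): C 2.500, H 7.001, N 1.500, O 1.000
Multiplying each by 2 gives whole numbers: C 5.00, H 14.00, N 3.00, O 2.00

C5H14N3O2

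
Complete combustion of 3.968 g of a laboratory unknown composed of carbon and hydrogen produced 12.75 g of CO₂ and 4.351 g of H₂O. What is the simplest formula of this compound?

mol C = 12.75 g CO₂ ÷ 44.009 g/mol = 0.28971 mol
mol H = 2 × 4.351 g H₂O ÷ 18.015 g/mol = 0.48304 mol
Divide by the smallest (0.28971 mol): C 1.000, H 1.667
Multiplying each by 3 gives whole numbers: C 3.00, H 5.00

C3H5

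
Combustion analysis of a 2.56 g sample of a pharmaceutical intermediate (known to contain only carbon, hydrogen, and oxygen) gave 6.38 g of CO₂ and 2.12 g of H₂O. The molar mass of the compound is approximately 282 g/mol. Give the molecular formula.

C16H26O4

mol C = 6.38 g CO₂ ÷ 44.009 g/mol = 0.1450 mol
mol H = 2 × 2.12 g H₂O ÷ 18.015 g/mol = 0.2354 mol
mass O = 2.56 − (1.741 + 0.2372) = 0.5815 g → mol O = 0.5815 ÷ 15.999 = 0.03635 mol
Divide by the smallest (0.03635 mol): C 3.988, H 6.475, O 1.000
Multiplying each by 2 gives whole numbers: C 7.98, H 12.95, O 2.00
Empirical formula: C8H13O2
Empirical-formula mass = 141.19 g/mol; 282 ÷ 141.19 ≈ 2, so the molecular formula is C16H26O4.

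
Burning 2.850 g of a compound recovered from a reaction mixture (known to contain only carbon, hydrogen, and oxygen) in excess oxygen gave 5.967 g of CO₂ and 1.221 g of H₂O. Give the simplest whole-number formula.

mol C = 5.967 g CO₂ ÷ 44.009 g/mol = 0.13559 mol
mol H = 2 × 1.221 g H₂O ÷ 18.015 g/mol = 0.13555 mol
mass O = 2.850 − (1.6285 + 0.13664) = 1.0848 g → mol O = 1.0848 ÷ 15.999 = 0.067807 mol
Divide by the smallest (0.067807 mol): C 2.000, H 1.999, O 1.000

C2H2O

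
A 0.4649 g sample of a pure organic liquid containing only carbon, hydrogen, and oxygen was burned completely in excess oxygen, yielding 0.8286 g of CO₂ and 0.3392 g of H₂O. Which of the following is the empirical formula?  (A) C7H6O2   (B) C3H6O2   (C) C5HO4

(B) C3H6O2

mol C = 0.8286 g CO₂ ÷ 44.009 g/mol = 0.018828 mol
mol H = 2 × 0.3392 g H₂O ÷ 18.015 g/mol = 0.037658 mol
mass O = 0.4649 − (0.22614 + 0.037959) = 0.20080 g → mol O = 0.20080 ÷ 15.999 = 0.012551 mol
Divide by the smallest (0.012551 mol): C 1.500, H 3.000, O 1.000
Multiplying each by 2 gives whole numbers: C 3.00, H 6.00, O 2.00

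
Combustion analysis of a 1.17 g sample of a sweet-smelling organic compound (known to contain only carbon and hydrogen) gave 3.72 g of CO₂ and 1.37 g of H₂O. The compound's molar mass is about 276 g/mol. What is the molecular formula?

C20H36

mol C = 3.72 g CO₂ ÷ 44.009 g/mol = 0.08453 mol
mol H = 2 × 1.37 g H₂O ÷ 18.015 g/mol = 0.1521 mol
Divide by the smallest (0.08453 mol): C 1.000, H 1.799
Multiplying each by 5 gives whole numbers: C 5.00, H 9.00
Empirical formula: C5H9
Empirical-formula mass = 69.13 g/mol; 276 ÷ 69.13 ≈ 4, so the molecular formula is C20H36.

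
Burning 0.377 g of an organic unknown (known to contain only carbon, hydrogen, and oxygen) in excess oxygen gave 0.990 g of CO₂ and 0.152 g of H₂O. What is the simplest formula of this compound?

C4H3O

mol C = 0.990 g CO₂ ÷ 44.009 g/mol = 0.02250 mol
mol H = 2 × 0.152 g H₂O ÷ 18.015 g/mol = 0.01687 mol
mass O = 0.377 − (0.2702 + 0.01701) = 0.08980 g → mol O = 0.08980 ÷ 15.999 = 0.005613 mol
Divide by the smallest (0.005613 mol): C 4.008, H 3.007, O 1.000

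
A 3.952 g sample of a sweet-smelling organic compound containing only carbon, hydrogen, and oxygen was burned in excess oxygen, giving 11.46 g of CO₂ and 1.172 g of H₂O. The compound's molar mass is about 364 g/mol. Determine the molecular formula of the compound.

mol C = 11.46 g CO₂ ÷ 44.009 g/mol = 0.26040 mol
mol H = 2 × 1.172 g H₂O ÷ 18.015 g/mol = 0.13011 mol
mass O = 3.952 − (3.1277 + 0.13115) = 0.69317 g → mol O = 0.69317 ÷ 15.999 = 0.043326 mol
Divide by the smallest (0.043326 mol): C 6.010, H 3.003, O 1.000
Empirical formula: C6H3O
Empirical-formula mass = 91.09 g/mol; 364 ÷ 91.09 ≈ 4, so the molecular formula is C24H12O4.

C24H12O4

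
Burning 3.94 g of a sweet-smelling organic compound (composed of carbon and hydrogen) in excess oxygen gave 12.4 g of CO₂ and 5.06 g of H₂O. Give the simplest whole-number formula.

CH2

mol C = 12.4 g CO₂ ÷ 44.009 g/mol = 0.2818 mol
mol H = 2 × 5.06 g H₂O ÷ 18.015 g/mol = 0.5618 mol
Divide by the smallest (0.2818 mol): C 1.000, H 1.994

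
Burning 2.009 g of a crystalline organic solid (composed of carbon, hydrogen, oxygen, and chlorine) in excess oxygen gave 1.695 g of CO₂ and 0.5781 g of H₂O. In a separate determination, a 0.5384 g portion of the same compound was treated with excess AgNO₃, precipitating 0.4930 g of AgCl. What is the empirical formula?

mol C = 1.695 g CO₂ ÷ 44.009 g/mol = 0.038515 mol
mol H = 2 × 0.5781 g H₂O ÷ 18.015 g/mol = 0.064180 mol
From the AgCl data: mol Cl per gram of compound = (0.4930 ÷ 143.318) ÷ 0.5384 = 0.0063891 mol/g, so in the 2.009 g combustion sample mol Cl = 0.012836 mol
mass O = 2.009 − (0.46260 + 0.064693 + 0.45503) = 1.0267 g → mol O = 1.0267 ÷ 15.999 = 0.064171 mol
Divide by the smallest (0.012836 mol): C 3.001, H 5.000, Cl 1.000, O 4.999

C3H5ClO5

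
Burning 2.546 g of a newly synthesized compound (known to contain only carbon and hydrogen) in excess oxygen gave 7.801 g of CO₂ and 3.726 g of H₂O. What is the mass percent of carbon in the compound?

mol C = 7.801 g CO₂ ÷ 44.009 g/mol = 0.17726 mol
mol H = 2 × 3.726 g H₂O ÷ 18.015 g/mol = 0.41366 mol
mass % C = 2.1291 g ÷ 2.546 g × 100%

83.62%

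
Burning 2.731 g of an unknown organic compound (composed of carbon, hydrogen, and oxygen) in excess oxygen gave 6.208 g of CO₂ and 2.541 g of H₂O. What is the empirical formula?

mol C = 6.208 g CO₂ ÷ 44.009 g/mol = 0.14106 mol
mol H = 2 × 2.541 g H₂O ÷ 18.015 g/mol = 0.28210 mol
mass O = 2.731 − (1.6943 + 0.28436) = 0.75235 g → mol O = 0.75235 ÷ 15.999 = 0.047025 mol
Divide by the smallest (0.047025 mol): C 3.000, H 5.999, O 1.000

C3H6O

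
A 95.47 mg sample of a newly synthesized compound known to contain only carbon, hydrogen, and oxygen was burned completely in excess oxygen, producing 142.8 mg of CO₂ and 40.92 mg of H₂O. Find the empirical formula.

mol C = 0.1428 g CO₂ ÷ 44.009 g/mol = 0.0032448 mol
mol H = 2 × 0.04092 g H₂O ÷ 18.015 g/mol = 0.0045429 mol
mass O = 0.09547 − (0.038973 + 0.0045792) = 0.051918 g → mol O = 0.051918 ÷ 15.999 = 0.0032451 mol
Divide by the smallest (0.0032448 mol): C 1.000, H 1.400, O 1.000
Multiplying each by 5 gives whole numbers: C 5.00, H 7.00, O 5.00

C5H7O5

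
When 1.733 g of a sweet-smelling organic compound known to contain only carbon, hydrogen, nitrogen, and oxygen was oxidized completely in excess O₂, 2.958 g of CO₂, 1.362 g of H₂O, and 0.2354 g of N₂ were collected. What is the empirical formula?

C4H9NO2

mol C = 2.958 g CO₂ ÷ 44.009 g/mol = 0.067214 mol
mol H = 2 × 1.362 g H₂O ÷ 18.015 g/mol = 0.15121 mol
mol N = 2 × 0.2354 g N₂ ÷ 28.014 g/mol = 0.016806 mol
mass O = 1.733 − (0.80730 + 0.15242 + 0.23540) = 0.53788 g → mol O = 0.53788 ÷ 15.999 = 0.033620 mol
Divide by the smallest (0.016806 mol): C 3.999, H 8.997, N 1.000, O 2.000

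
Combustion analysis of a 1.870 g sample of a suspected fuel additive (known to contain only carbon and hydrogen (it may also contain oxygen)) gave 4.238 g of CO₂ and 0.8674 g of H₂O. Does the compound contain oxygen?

yes

mol C = 4.238 g CO₂ ÷ 44.009 g/mol = 0.096298 mol
mol H = 2 × 0.8674 g H₂O ÷ 18.015 g/mol = 0.096298 mol
C and H account for only 1.2537 g of the 1.870 g sample; the remaining 0.61629 g must be oxygen.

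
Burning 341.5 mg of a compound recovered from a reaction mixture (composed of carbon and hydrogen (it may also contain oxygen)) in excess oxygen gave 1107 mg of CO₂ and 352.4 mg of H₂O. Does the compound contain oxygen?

mol C = 1.107 g CO₂ ÷ 44.009 g/mol = 0.025154 mol
mol H = 2 × 0.3524 g H₂O ÷ 18.015 g/mol = 0.039123 mol
C and H together account for 0.34156 g — essentially the entire 0.3415 g sample — so the compound contains no oxygen.

no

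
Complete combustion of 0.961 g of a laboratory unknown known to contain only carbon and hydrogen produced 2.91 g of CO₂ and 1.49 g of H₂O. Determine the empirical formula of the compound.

C2H5

mol C = 2.91 g CO₂ ÷ 44.009 g/mol = 0.06612 mol
mol H = 2 × 1.49 g H₂O ÷ 18.015 g/mol = 0.1654 mol
Divide by the smallest (0.06612 mol): C 1.000, H 2.502
Multiplying each by 2 gives whole numbers: C 2.00, H 5.00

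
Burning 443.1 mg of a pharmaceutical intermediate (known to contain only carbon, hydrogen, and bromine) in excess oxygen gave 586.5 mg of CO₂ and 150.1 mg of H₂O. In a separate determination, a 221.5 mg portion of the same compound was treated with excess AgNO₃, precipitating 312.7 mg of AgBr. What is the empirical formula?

mol C = 0.5865 g CO₂ ÷ 44.009 g/mol = 0.013327 mol
mol H = 2 × 0.1501 g H₂O ÷ 18.015 g/mol = 0.016664 mol
From the AgBr data: mol Br per gram of compound = (0.3127 ÷ 187.772) ÷ 0.2215 = 0.0075184 mol/g, so in the 0.4431 g combustion sample mol Br = 0.0033314 mol
Divide by the smallest (0.0033314 mol): C 4.000, H 5.002, Br 1.000

C4H5Br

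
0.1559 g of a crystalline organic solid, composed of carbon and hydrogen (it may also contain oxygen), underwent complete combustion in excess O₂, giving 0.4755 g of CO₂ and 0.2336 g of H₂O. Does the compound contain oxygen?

no

mol C = 0.4755 g CO₂ ÷ 44.009 g/mol = 0.010805 mol
mol H = 2 × 0.2336 g H₂O ÷ 18.015 g/mol = 0.025934 mol
C and H together account for 0.15592 g — essentially the entire 0.1559 g sample — so the compound contains no oxygen.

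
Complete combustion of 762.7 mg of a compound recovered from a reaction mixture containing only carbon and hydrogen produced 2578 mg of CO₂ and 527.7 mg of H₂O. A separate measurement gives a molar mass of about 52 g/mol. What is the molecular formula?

C4H4

mol C = 2.578 g CO₂ ÷ 44.009 g/mol = 0.058579 mol
mol H = 2 × 0.5277 g H₂O ÷ 18.015 g/mol = 0.058585 mol
Divide by the smallest (0.058579 mol): C 1.000, H 1.000
Empirical formula: CH
Empirical-formula mass = 13.02 g/mol; 52 ÷ 13.02 ≈ 4, so the molecular formula is C4H4.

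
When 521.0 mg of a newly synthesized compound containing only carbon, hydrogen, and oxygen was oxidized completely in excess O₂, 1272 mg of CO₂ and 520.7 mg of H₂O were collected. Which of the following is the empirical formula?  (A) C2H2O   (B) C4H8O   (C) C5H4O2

mol C = 1.272 g CO₂ ÷ 44.009 g/mol = 0.028903 mol
mol H = 2 × 0.5207 g H₂O ÷ 18.015 g/mol = 0.057807 mol
mass O = 0.5210 − (0.34716 + 0.058270) = 0.11557 g → mol O = 0.11557 ÷ 15.999 = 0.0072238 mol
Divide by the smallest (0.0072238 mol): C 4.001, H 8.002, O 1.000

(B) C4H8O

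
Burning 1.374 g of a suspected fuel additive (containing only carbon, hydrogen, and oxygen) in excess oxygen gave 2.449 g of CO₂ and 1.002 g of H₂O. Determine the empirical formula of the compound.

C3H6O2

mol C = 2.449 g CO₂ ÷ 44.009 g/mol = 0.055648 mol
mol H = 2 × 1.002 g H₂O ÷ 18.015 g/mol = 0.11124 mol
mass O = 1.374 − (0.66838 + 0.11213) = 0.59348 g → mol O = 0.59348 ÷ 15.999 = 0.037095 mol
Divide by the smallest (0.037095 mol): C 1.500, H 2.999, O 1.000
Multiplying each by 2 gives whole numbers: C 3.00, H 6.00, O 2.00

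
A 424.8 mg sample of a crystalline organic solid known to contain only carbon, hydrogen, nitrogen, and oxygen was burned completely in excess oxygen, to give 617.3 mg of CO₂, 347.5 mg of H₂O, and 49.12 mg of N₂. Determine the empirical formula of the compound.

C4H11NO3

mol C = 0.6173 g CO₂ ÷ 44.009 g/mol = 0.014027 mol
mol H = 2 × 0.3475 g H₂O ÷ 18.015 g/mol = 0.038579 mol
mol N = 2 × 0.04912 g N₂ ÷ 28.014 g/mol = 0.0035068 mol
mass O = 0.4248 − (0.16847 + 0.038888 + 0.049120) = 0.16832 g → mol O = 0.16832 ÷ 15.999 = 0.010521 mol
Divide by the smallest (0.0035068 mol): C 4.000, H 11.001, N 1.000, O 3.000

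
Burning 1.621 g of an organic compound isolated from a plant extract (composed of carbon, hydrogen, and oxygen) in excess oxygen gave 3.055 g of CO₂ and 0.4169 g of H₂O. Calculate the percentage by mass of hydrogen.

mol C = 3.055 g CO₂ ÷ 44.009 g/mol = 0.069418 mol
mol H = 2 × 0.4169 g H₂O ÷ 18.015 g/mol = 0.046284 mol
mass O = 1.621 − (0.83378 + 0.046654) = 0.74057 g → mol O = 0.74057 ÷ 15.999 = 0.046289 mol
mass % H = 0.046654 g ÷ 1.621 g × 100%

2.88%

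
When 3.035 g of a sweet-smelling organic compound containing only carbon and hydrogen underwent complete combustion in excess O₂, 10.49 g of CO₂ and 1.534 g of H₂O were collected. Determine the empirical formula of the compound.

C7H5

mol C = 10.49 g CO₂ ÷ 44.009 g/mol = 0.23836 mol
mol H = 2 × 1.534 g H₂O ÷ 18.015 g/mol = 0.17030 mol
Divide by the smallest (0.17030 mol): C 1.400, H 1.000
Multiplying each by 5 gives whole numbers: C 7.00, H 5.00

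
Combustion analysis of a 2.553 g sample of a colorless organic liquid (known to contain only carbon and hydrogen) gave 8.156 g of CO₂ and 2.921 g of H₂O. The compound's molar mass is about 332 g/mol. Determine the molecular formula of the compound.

C24H42

mol C = 8.156 g CO₂ ÷ 44.009 g/mol = 0.18533 mol
mol H = 2 × 2.921 g H₂O ÷ 18.015 g/mol = 0.32429 mol
Divide by the smallest (0.18533 mol): C 1.000, H 1.750
Multiplying each by 4 gives whole numbers: C 4.00, H 7.00
Empirical formula: C4H7
Empirical-formula mass = 55.10 g/mol; 332 ÷ 55.10 ≈ 6, so the molecular formula is C24H42.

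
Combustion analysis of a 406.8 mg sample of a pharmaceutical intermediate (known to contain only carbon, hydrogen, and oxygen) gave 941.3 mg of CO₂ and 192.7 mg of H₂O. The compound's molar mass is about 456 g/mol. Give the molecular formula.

C24H24O9

mol C = 0.9413 g CO₂ ÷ 44.009 g/mol = 0.021389 mol
mol H = 2 × 0.1927 g H₂O ÷ 18.015 g/mol = 0.021393 mol
mass O = 0.4068 − (0.25690 + 0.021564) = 0.12833 g → mol O = 0.12833 ÷ 15.999 = 0.0080214 mol
Divide by the smallest (0.0080214 mol): C 2.666, H 2.667, O 1.000
Multiplying each by 3 gives whole numbers: C 8.00, H 8.00, O 3.00
Empirical formula: C8H8O3
Empirical-formula mass = 152.15 g/mol; 456 ÷ 152.15 ≈ 3, so the molecular formula is C24H24O9.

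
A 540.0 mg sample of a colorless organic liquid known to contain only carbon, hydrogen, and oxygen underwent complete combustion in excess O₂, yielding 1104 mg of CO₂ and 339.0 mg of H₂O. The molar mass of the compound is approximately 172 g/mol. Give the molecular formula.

mol C = 1.104 g CO₂ ÷ 44.009 g/mol = 0.025086 mol
mol H = 2 × 0.3390 g H₂O ÷ 18.015 g/mol = 0.037635 mol
mass O = 0.5400 − (0.30131 + 0.037936) = 0.20076 g → mol O = 0.20076 ÷ 15.999 = 0.012548 mol
Divide by the smallest (0.012548 mol): C 1.999, H 2.999, O 1.000
Empirical formula: C2H3O
Empirical-formula mass = 43.05 g/mol; 172 ÷ 43.05 ≈ 4, so the molecular formula is C8H12O4.

C8H12O4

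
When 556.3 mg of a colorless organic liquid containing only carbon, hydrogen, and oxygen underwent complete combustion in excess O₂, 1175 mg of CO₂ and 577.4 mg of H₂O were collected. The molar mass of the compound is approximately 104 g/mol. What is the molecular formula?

C5H12O2

mol C = 1.175 g CO₂ ÷ 44.009 g/mol = 0.026699 mol
mol H = 2 × 0.5774 g H₂O ÷ 18.015 g/mol = 0.064102 mol
mass O = 0.5563 − (0.32068 + 0.064615) = 0.17100 g → mol O = 0.17100 ÷ 15.999 = 0.010688 mol
Divide by the smallest (0.010688 mol): C 2.498, H 5.997, O 1.000
Multiplying each by 2 gives whole numbers: C 5.00, H 11.99, O 2.00
Empirical formula: C5H12O2
Empirical-formula mass = 104.15 g/mol; 104 ÷ 104.15 ≈ 1, so the molecular formula is C5H12O2.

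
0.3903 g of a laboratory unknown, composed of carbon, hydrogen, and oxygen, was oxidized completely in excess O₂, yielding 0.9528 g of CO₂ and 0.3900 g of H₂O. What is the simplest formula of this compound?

mol C = 0.9528 g CO₂ ÷ 44.009 g/mol = 0.021650 mol
mol H = 2 × 0.3900 g H₂O ÷ 18.015 g/mol = 0.043297 mol
mass O = 0.3903 − (0.26004 + 0.043644) = 0.086617 g → mol O = 0.086617 ÷ 15.999 = 0.0054139 mol
Divide by the smallest (0.0054139 mol): C 3.999, H 7.997, O 1.000

C4H8O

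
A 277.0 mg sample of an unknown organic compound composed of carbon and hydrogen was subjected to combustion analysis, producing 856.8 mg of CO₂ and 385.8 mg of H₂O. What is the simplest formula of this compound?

C5H11

mol C = 0.8568 g CO₂ ÷ 44.009 g/mol = 0.019469 mol
mol H = 2 × 0.3858 g H₂O ÷ 18.015 g/mol = 0.042831 mol
Divide by the smallest (0.019469 mol): C 1.000, H 2.200
Multiplying each by 5 gives whole numbers: C 5.00, H 11.00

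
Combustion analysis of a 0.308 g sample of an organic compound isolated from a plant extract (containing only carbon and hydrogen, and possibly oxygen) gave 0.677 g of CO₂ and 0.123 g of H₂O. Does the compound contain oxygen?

mol C = 0.677 g CO₂ ÷ 44.009 g/mol = 0.01538 mol
mol H = 2 × 0.123 g H₂O ÷ 18.015 g/mol = 0.01366 mol
C and H account for only 0.1985 g of the 0.308 g sample; the remaining 0.1095 g must be oxygen.

yes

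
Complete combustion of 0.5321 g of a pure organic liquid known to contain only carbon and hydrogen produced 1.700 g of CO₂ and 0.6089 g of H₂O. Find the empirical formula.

C4H7

mol C = 1.700 g CO₂ ÷ 44.009 g/mol = 0.038628 mol
mol H = 2 × 0.6089 g H₂O ÷ 18.015 g/mol = 0.067599 mol
Divide by the smallest (0.038628 mol): C 1.000, H 1.750
Multiplying each by 4 gives whole numbers: C 4.00, H 7.00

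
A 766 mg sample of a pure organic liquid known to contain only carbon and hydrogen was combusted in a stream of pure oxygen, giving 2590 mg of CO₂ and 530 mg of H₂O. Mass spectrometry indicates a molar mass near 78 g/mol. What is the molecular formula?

C6H6

mol C = 2.59 g CO₂ ÷ 44.009 g/mol = 0.05885 mol
mol H = 2 × 0.530 g H₂O ÷ 18.015 g/mol = 0.05884 mol
Divide by the smallest (0.05884 mol): C 1.000, H 1.000
Empirical formula: CH
Empirical-formula mass = 13.02 g/mol; 78 ÷ 13.02 ≈ 6, so the molecular formula is C6H6.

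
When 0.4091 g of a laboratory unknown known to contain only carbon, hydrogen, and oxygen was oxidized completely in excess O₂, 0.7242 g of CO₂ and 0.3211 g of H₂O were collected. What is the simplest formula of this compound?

C6H13O4

mol C = 0.7242 g CO₂ ÷ 44.009 g/mol = 0.016456 mol
mol H = 2 × 0.3211 g H₂O ÷ 18.015 g/mol = 0.035648 mol
mass O = 0.4091 − (0.19765 + 0.035933) = 0.17552 g → mol O = 0.17552 ÷ 15.999 = 0.010971 mol
Divide by the smallest (0.010971 mol): C 1.500, H 3.249, O 1.000
Multiplying each by 4 gives whole numbers: C 6.00, H 13.00, O 4.00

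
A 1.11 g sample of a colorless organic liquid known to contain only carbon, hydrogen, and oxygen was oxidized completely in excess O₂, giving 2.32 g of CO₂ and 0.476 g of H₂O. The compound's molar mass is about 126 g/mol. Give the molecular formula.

C6H6O3

mol C = 2.32 g CO₂ ÷ 44.009 g/mol = 0.05272 mol
mol H = 2 × 0.476 g H₂O ÷ 18.015 g/mol = 0.05284 mol
mass O = 1.11 − (0.6332 + 0.05327) = 0.4236 g → mol O = 0.4236 ÷ 15.999 = 0.02647 mol
Divide by the smallest (0.02647 mol): C 1.991, H 1.996, O 1.000
Empirical formula: C2H2O
Empirical-formula mass = 42.04 g/mol; 126 ÷ 42.04 ≈ 3, so the molecular formula is C6H6O3.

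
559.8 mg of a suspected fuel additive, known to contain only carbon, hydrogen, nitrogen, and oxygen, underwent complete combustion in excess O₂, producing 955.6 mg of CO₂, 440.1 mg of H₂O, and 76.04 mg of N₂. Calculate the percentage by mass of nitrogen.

13.58%

mol C = 0.9556 g CO₂ ÷ 44.009 g/mol = 0.021714 mol
mol H = 2 × 0.4401 g H₂O ÷ 18.015 g/mol = 0.048859 mol
mol N = 2 × 0.07604 g N₂ ÷ 28.014 g/mol = 0.0054287 mol
mass O = 0.5598 − (0.26080 + 0.049250 + 0.076040) = 0.17371 g → mol O = 0.17371 ÷ 15.999 = 0.010857 mol
mass % N = 0.076040 g ÷ 0.5598 g × 100%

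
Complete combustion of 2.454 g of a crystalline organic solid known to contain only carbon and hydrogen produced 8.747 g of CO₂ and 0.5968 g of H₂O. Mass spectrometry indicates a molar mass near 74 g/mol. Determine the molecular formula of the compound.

mol C = 8.747 g CO₂ ÷ 44.009 g/mol = 0.19875 mol
mol H = 2 × 0.5968 g H₂O ÷ 18.015 g/mol = 0.066256 mol
Divide by the smallest (0.066256 mol): C 3.000, H 1.000
Empirical formula: C3H
Empirical-formula mass = 37.04 g/mol; 74 ÷ 37.04 ≈ 2, so the molecular formula is C6H2.

C6H2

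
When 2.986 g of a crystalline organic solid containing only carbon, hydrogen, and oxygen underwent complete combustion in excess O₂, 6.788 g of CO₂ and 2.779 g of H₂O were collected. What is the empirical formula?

mol C = 6.788 g CO₂ ÷ 44.009 g/mol = 0.15424 mol
mol H = 2 × 2.779 g H₂O ÷ 18.015 g/mol = 0.30852 mol
mass O = 2.986 − (1.8526 + 0.31099) = 0.82242 g → mol O = 0.82242 ÷ 15.999 = 0.051404 mol
Divide by the smallest (0.051404 mol): C 3.001, H 6.002, O 1.000

C3H6O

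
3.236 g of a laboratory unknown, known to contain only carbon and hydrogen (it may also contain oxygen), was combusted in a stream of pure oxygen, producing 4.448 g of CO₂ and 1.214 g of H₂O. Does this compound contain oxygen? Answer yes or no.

mol C = 4.448 g CO₂ ÷ 44.009 g/mol = 0.10107 mol
mol H = 2 × 1.214 g H₂O ÷ 18.015 g/mol = 0.13478 mol
C and H account for only 1.3498 g of the 3.236 g sample; the remaining 1.8862 g must be oxygen.

yes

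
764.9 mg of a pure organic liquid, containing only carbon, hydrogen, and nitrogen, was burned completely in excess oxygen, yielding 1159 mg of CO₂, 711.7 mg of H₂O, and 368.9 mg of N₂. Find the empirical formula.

CH3N

mol C = 1.159 g CO₂ ÷ 44.009 g/mol = 0.026336 mol
mol H = 2 × 0.7117 g H₂O ÷ 18.015 g/mol = 0.079012 mol
mol N = 2 × 0.3689 g N₂ ÷ 28.014 g/mol = 0.026337 mol
Divide by the smallest (0.026336 mol): C 1.000, H 3.000, N 1.000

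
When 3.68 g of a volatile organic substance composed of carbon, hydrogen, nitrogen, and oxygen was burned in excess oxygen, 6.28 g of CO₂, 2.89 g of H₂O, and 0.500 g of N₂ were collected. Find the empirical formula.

C4H9NO2

mol C = 6.28 g CO₂ ÷ 44.009 g/mol = 0.1427 mol
mol H = 2 × 2.89 g H₂O ÷ 18.015 g/mol = 0.3208 mol
mol N = 2 × 0.500 g N₂ ÷ 28.014 g/mol = 0.03570 mol
mass O = 3.68 − (1.714 + 0.3234 + 0.5000) = 1.143 g → mol O = 1.143 ÷ 15.999 = 0.07142 mol
Divide by the smallest (0.03570 mol): C 3.998, H 8.988, N 1.000, O 2.001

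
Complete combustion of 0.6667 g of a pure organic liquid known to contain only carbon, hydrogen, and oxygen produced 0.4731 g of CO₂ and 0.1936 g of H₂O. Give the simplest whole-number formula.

CH2O3

mol C = 0.4731 g CO₂ ÷ 44.009 g/mol = 0.010750 mol
mol H = 2 × 0.1936 g H₂O ÷ 18.015 g/mol = 0.021493 mol
mass O = 0.6667 − (0.12912 + 0.021665) = 0.51592 g → mol O = 0.51592 ÷ 15.999 = 0.032247 mol
Divide by the smallest (0.010750 mol): C 1.000, H 1.999, O 3.000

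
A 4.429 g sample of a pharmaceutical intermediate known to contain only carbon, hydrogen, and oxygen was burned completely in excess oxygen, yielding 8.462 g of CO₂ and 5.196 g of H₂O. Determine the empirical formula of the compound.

mol C = 8.462 g CO₂ ÷ 44.009 g/mol = 0.19228 mol
mol H = 2 × 5.196 g H₂O ÷ 18.015 g/mol = 0.57685 mol
mass O = 4.429 − (2.3095 + 0.58147) = 1.5381 g → mol O = 1.5381 ÷ 15.999 = 0.096135 mol
Divide by the smallest (0.096135 mol): C 2.000, H 6.000, O 1.000

C2H6O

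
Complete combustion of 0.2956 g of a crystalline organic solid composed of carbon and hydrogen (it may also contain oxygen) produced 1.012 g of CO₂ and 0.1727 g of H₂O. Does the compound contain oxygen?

no

mol C = 1.012 g CO₂ ÷ 44.009 g/mol = 0.022995 mol
mol H = 2 × 0.1727 g H₂O ÷ 18.015 g/mol = 0.019173 mol
C and H together account for 0.29552 g — essentially the entire 0.2956 g sample — so the compound contains no oxygen.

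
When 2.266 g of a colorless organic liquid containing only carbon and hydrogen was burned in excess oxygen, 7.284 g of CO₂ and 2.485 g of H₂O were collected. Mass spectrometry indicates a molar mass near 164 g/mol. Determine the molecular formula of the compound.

mol C = 7.284 g CO₂ ÷ 44.009 g/mol = 0.16551 mol
mol H = 2 × 2.485 g H₂O ÷ 18.015 g/mol = 0.27588 mol
Divide by the smallest (0.16551 mol): C 1.000, H 1.667
Multiplying each by 3 gives whole numbers: C 3.00, H 5.00
Empirical formula: C3H5
Empirical-formula mass = 41.07 g/mol; 164 ÷ 41.07 ≈ 4, so the molecular formula is C12H20.

C12H20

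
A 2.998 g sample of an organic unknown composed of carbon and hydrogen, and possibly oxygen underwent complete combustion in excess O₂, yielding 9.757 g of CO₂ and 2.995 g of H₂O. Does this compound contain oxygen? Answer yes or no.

no

mol C = 9.757 g CO₂ ÷ 44.009 g/mol = 0.22170 mol
mol H = 2 × 2.995 g H₂O ÷ 18.015 g/mol = 0.33250 mol
C and H together account for 2.9981 g — essentially the entire 2.998 g sample — so the compound contains no oxygen.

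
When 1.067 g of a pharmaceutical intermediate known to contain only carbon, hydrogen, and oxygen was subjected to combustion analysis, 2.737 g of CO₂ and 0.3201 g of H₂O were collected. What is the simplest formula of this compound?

C7H4O2

mol C = 2.737 g CO₂ ÷ 44.009 g/mol = 0.062192 mol
mol H = 2 × 0.3201 g H₂O ÷ 18.015 g/mol = 0.035537 mol
mass O = 1.067 − (0.74699 + 0.035821) = 0.28419 g → mol O = 0.28419 ÷ 15.999 = 0.017763 mol
Divide by the smallest (0.017763 mol): C 3.501, H 2.001, O 1.000
Multiplying each by 2 gives whole numbers: C 7.00, H 4.00, O 2.00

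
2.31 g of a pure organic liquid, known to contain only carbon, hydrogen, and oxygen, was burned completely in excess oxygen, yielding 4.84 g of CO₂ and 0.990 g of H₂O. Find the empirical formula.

C2H2O

mol C = 4.84 g CO₂ ÷ 44.009 g/mol = 0.1100 mol
mol H = 2 × 0.990 g H₂O ÷ 18.015 g/mol = 0.1099 mol
mass O = 2.31 − (1.321 + 0.1108) = 0.8783 g → mol O = 0.8783 ÷ 15.999 = 0.05490 mol
Divide by the smallest (0.05490 mol): C 2.003, H 2.002, O 1.000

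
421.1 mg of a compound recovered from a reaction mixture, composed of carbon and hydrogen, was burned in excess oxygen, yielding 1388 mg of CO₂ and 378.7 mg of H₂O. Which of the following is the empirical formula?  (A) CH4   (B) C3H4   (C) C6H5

mol C = 1.388 g CO₂ ÷ 44.009 g/mol = 0.031539 mol
mol H = 2 × 0.3787 g H₂O ÷ 18.015 g/mol = 0.042043 mol
Divide by the smallest (0.031539 mol): C 1.000, H 1.333
Multiplying each by 3 gives whole numbers: C 3.00, H 4.00

(B) C3H4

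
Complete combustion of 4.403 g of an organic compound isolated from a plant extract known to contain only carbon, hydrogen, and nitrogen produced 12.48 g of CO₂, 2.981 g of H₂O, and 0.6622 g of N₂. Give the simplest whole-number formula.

C6H7N

mol C = 12.48 g CO₂ ÷ 44.009 g/mol = 0.28358 mol
mol H = 2 × 2.981 g H₂O ÷ 18.015 g/mol = 0.33095 mol
mol N = 2 × 0.6622 g N₂ ÷ 28.014 g/mol = 0.047276 mol
Divide by the smallest (0.047276 mol): C 5.998, H 7.000, N 1.000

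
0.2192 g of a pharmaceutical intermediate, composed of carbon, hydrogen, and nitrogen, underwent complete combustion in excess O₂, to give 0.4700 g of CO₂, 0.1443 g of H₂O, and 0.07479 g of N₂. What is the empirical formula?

C2H3N

mol C = 0.4700 g CO₂ ÷ 44.009 g/mol = 0.010680 mol
mol H = 2 × 0.1443 g H₂O ÷ 18.015 g/mol = 0.016020 mol
mol N = 2 × 0.07479 g N₂ ÷ 28.014 g/mol = 0.0053395 mol
Divide by the smallest (0.0053395 mol): C 2.000, H 3.000, N 1.000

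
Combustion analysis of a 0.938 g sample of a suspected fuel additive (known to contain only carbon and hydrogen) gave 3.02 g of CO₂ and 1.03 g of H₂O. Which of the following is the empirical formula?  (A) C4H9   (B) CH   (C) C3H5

mol C = 3.02 g CO₂ ÷ 44.009 g/mol = 0.06862 mol
mol H = 2 × 1.03 g H₂O ÷ 18.015 g/mol = 0.1143 mol
Divide by the smallest (0.06862 mol): C 1.000, H 1.666
Multiplying each by 3 gives whole numbers: C 3.00, H 5.00

(C) C3H5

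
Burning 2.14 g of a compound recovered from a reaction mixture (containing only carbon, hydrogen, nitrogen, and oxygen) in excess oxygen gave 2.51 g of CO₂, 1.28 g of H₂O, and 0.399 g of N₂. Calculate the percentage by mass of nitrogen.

18.6%

mol C = 2.51 g CO₂ ÷ 44.009 g/mol = 0.05703 mol
mol H = 2 × 1.28 g H₂O ÷ 18.015 g/mol = 0.1421 mol
mol N = 2 × 0.399 g N₂ ÷ 28.014 g/mol = 0.02849 mol
mass O = 2.14 − (0.6850 + 0.1432 + 0.3990) = 0.9127 g → mol O = 0.9127 ÷ 15.999 = 0.05705 mol
mass % N = 0.3990 g ÷ 2.14 g × 100%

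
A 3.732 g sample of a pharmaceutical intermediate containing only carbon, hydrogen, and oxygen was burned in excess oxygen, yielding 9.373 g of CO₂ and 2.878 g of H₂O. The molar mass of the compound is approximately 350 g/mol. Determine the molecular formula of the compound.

mol C = 9.373 g CO₂ ÷ 44.009 g/mol = 0.21298 mol
mol H = 2 × 2.878 g H₂O ÷ 18.015 g/mol = 0.31951 mol
mass O = 3.732 − (2.5581 + 0.32207) = 0.85184 g → mol O = 0.85184 ÷ 15.999 = 0.053243 mol
Divide by the smallest (0.053243 mol): C 4.000, H 6.001, O 1.000
Empirical formula: C4H6O
Empirical-formula mass = 70.09 g/mol; 350 ÷ 70.09 ≈ 5, so the molecular formula is C20H30O5.

C20H30O5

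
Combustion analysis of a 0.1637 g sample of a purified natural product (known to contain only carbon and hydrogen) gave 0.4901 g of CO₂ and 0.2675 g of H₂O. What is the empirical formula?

C3H8

mol C = 0.4901 g CO₂ ÷ 44.009 g/mol = 0.011136 mol
mol H = 2 × 0.2675 g H₂O ÷ 18.015 g/mol = 0.029697 mol
Divide by the smallest (0.011136 mol): C 1.000, H 2.667
Multiplying each by 3 gives whole numbers: C 3.00, H 8.00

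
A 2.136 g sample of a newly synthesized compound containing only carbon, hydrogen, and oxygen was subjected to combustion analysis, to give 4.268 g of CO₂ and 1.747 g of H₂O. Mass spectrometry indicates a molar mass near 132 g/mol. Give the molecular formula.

C6H12O3

mol C = 4.268 g CO₂ ÷ 44.009 g/mol = 0.096980 mol
mol H = 2 × 1.747 g H₂O ÷ 18.015 g/mol = 0.19395 mol
mass O = 2.136 − (1.1648 + 0.19550) = 0.77567 g → mol O = 0.77567 ÷ 15.999 = 0.048482 mol
Divide by the smallest (0.048482 mol): C 2.000, H 4.000, O 1.000
Empirical formula: C2H4O
Empirical-formula mass = 44.05 g/mol; 132 ÷ 44.05 ≈ 3, so the molecular formula is C6H12O3.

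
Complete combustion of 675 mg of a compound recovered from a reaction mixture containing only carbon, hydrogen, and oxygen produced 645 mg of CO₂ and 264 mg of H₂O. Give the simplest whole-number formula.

CH2O2

mol C = 0.645 g CO₂ ÷ 44.009 g/mol = 0.01466 mol
mol H = 2 × 0.264 g H₂O ÷ 18.015 g/mol = 0.02931 mol
mass O = 0.675 − (0.1760 + 0.02954) = 0.4694 g → mol O = 0.4694 ÷ 15.999 = 0.02934 mol
Divide by the smallest (0.01466 mol): C 1.000, H 2.000, O 2.002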